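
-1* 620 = -620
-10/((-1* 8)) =5/4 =1.25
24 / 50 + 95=2387 / 25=95.48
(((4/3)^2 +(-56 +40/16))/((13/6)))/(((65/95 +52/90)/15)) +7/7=-3965998/14027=-282.74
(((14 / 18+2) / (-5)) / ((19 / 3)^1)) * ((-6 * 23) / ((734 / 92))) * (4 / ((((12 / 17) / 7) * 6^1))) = 629510 / 62757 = 10.03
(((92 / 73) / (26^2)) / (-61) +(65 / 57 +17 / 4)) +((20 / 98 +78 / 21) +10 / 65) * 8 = 319218734525 / 8407566804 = 37.97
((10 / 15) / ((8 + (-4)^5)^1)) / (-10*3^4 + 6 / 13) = 13 / 16038576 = 0.00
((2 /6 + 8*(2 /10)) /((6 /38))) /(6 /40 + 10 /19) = 41876 /2313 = 18.10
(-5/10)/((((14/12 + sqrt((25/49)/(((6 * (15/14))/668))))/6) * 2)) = 147/4339 - 12 * sqrt(5845)/4339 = -0.18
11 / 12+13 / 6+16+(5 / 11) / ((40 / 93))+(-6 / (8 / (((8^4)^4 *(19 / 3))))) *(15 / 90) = -58828270132521787 / 264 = -222834356562582.53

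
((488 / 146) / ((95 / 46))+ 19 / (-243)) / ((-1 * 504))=-2595667 / 849343320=-0.00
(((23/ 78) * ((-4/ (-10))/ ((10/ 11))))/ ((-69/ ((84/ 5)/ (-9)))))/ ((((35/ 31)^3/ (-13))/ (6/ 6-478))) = 34736306/ 2296875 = 15.12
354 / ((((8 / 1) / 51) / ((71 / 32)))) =640917 / 128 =5007.16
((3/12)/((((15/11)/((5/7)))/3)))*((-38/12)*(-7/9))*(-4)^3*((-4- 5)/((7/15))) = 8360/7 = 1194.29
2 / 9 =0.22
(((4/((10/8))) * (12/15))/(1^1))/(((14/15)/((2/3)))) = 64/35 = 1.83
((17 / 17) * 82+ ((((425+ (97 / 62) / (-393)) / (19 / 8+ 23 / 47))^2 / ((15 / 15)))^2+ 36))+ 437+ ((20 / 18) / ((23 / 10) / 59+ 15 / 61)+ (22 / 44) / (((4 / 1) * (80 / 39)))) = 94262561434911599137633457223303979302710507 / 194496021194066414309147372266965120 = 484650332.98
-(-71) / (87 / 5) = 355 / 87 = 4.08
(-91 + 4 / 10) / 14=-453 / 70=-6.47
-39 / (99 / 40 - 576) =520 / 7647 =0.07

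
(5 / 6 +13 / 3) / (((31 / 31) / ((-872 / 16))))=-3379 / 12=-281.58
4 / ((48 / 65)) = 65 / 12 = 5.42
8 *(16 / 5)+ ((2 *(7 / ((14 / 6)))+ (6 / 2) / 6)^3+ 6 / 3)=302.22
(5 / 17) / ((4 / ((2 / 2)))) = 5 / 68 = 0.07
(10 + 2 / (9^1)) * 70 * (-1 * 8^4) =-26378240 / 9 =-2930915.56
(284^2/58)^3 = 65587345367552/24389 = 2689218310.20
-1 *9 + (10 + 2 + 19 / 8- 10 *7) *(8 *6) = -2679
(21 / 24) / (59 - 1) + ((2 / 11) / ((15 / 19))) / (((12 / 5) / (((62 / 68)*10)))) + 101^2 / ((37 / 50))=398329881377 / 28893744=13786.03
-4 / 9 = -0.44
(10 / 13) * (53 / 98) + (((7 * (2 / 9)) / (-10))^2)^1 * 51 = 709496 / 429975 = 1.65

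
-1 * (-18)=18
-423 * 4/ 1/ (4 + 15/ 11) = -18612/ 59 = -315.46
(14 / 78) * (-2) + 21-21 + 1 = 25 / 39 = 0.64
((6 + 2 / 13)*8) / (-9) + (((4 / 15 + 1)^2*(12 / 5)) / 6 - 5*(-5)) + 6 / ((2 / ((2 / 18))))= 99962 / 4875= 20.51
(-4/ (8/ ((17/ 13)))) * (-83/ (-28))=-1411/ 728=-1.94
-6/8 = -3/4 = -0.75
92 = 92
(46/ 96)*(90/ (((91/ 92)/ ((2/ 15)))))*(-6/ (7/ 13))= -3174/ 49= -64.78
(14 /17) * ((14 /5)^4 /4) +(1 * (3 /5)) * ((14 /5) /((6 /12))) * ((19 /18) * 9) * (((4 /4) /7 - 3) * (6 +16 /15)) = -6713144 /10625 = -631.83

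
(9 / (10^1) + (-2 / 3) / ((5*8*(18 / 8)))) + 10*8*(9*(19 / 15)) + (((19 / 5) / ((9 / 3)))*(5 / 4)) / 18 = 912.98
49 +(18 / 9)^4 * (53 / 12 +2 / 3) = 391 / 3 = 130.33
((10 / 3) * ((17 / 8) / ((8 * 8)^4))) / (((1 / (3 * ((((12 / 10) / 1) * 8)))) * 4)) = 51 / 16777216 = 0.00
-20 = -20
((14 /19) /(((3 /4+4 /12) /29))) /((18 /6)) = 1624 /247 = 6.57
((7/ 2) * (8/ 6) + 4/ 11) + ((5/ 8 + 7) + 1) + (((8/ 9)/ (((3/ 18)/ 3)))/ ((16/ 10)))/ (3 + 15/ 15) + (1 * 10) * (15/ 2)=24065/ 264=91.16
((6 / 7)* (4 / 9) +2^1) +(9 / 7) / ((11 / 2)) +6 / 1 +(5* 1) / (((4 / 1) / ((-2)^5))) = -7250 / 231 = -31.39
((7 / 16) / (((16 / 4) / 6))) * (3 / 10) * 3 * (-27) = -5103 / 320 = -15.95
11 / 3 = 3.67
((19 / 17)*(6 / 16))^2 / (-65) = -3249 / 1202240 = -0.00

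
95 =95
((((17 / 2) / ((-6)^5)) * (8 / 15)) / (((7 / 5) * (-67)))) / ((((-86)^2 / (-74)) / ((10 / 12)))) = -3145 / 60688795104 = -0.00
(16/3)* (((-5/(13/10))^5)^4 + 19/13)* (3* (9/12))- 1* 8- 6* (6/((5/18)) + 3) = 572204589830630727314170746602784602/95024818874403997194005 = 6021633049223.95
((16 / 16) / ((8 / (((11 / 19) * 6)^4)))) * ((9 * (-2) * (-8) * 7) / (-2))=-1195408368 / 130321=-9172.80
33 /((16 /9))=18.56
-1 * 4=-4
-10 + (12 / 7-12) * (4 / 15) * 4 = -734 / 35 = -20.97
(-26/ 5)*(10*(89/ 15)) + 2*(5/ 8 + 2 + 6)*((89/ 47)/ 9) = -859829/ 2820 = -304.90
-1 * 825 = -825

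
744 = 744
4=4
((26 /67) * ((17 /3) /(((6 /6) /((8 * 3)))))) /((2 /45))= 79560 /67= 1187.46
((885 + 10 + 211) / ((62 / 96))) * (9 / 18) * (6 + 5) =291984 / 31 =9418.84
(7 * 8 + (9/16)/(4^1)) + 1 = 3657/64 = 57.14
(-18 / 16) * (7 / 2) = -63 / 16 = -3.94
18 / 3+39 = 45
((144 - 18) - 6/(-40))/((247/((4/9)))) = 841/3705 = 0.23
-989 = -989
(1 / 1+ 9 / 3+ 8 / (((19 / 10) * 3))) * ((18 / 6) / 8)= 77 / 38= 2.03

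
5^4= 625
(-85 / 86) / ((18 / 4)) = -85 / 387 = -0.22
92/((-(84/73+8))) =-10.05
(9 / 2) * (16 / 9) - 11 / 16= 117 / 16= 7.31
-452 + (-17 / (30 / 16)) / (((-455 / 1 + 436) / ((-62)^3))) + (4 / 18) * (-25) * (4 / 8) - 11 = -97636064 / 855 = -114194.23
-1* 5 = -5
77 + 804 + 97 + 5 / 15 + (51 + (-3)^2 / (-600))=617591 / 600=1029.32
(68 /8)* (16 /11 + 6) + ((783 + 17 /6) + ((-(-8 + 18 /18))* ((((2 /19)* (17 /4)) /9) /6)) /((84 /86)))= 115016485 /135432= 849.26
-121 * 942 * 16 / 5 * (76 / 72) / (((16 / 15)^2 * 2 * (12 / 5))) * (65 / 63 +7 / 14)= -1741549975 / 16128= -107983.01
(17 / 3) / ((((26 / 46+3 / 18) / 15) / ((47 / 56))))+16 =320903 / 2828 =113.47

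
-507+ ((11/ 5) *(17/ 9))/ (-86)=-1962277/ 3870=-507.05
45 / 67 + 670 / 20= 34.17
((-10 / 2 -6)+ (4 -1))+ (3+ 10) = 5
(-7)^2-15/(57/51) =676/19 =35.58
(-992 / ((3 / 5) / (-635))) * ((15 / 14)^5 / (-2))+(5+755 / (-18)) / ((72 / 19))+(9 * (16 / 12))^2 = -741039.91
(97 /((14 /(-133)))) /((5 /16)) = -14744 /5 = -2948.80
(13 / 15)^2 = 169 / 225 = 0.75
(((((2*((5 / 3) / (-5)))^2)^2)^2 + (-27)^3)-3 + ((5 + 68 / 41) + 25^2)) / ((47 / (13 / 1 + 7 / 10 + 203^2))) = -117384533274418 / 7023915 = -16712123.26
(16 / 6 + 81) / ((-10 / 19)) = -4769 / 30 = -158.97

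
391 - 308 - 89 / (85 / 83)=-332 / 85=-3.91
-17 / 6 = -2.83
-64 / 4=-16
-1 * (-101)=101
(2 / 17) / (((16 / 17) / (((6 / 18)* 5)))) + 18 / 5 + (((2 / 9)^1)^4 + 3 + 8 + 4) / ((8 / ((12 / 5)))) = 726877 / 87480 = 8.31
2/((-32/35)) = -35/16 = -2.19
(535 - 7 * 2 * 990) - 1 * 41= -13366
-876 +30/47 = -41142/47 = -875.36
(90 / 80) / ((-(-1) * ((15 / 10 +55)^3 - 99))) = 9 / 1442105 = 0.00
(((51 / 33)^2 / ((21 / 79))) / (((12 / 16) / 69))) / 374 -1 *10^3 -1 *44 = -29119066 / 27951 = -1041.79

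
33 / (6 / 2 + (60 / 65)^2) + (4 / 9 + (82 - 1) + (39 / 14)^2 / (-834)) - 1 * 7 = 1261808411 / 15202152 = 83.00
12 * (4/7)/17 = 0.40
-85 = -85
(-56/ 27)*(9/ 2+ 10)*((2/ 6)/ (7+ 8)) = -812/ 1215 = -0.67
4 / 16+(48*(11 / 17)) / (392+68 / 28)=5611 / 17068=0.33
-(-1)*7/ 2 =7/ 2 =3.50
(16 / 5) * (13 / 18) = 104 / 45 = 2.31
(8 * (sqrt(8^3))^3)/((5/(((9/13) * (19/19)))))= 589824 * sqrt(2)/65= 12832.88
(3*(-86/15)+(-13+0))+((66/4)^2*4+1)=5299/5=1059.80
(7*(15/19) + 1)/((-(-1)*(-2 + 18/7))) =217/19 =11.42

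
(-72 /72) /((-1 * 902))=0.00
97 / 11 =8.82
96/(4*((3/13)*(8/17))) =221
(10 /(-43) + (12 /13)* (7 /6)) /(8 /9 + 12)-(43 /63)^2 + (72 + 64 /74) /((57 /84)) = 4838899437109 /45232045677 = 106.98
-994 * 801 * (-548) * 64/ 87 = 9308038656/ 29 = 320966850.21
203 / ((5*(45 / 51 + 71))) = 3451 / 6110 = 0.56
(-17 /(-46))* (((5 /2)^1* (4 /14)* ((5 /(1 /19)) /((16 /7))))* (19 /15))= 30685 /2208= 13.90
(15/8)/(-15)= -1/8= -0.12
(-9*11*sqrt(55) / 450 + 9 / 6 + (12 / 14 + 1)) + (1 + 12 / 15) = 361 / 70- 11*sqrt(55) / 50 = 3.53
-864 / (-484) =216 / 121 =1.79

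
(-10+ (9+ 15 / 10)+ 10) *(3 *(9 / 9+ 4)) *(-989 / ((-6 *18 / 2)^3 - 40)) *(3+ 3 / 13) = 284445 / 89024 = 3.20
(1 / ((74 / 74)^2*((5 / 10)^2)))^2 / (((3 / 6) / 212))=6784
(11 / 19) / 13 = 11 / 247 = 0.04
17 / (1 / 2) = 34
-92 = -92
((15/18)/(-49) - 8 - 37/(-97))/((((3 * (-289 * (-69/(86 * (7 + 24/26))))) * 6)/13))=-964419179/5118096942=-0.19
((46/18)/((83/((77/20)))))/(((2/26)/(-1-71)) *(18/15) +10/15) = 23023/129231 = 0.18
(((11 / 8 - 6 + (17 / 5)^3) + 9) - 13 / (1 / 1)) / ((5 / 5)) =30679 / 1000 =30.68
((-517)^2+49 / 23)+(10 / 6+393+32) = 18472528 / 69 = 267717.80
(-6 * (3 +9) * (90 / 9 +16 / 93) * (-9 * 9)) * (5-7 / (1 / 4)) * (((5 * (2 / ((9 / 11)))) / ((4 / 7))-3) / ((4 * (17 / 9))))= -3320799.27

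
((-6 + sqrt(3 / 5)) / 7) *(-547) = 3282 / 7 -547 *sqrt(15) / 35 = 408.33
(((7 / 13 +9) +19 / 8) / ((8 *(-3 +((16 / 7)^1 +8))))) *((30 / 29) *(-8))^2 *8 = 20815200 / 185861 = 111.99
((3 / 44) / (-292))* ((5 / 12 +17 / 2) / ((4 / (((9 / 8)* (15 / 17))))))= -0.00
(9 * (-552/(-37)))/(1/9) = 44712/37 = 1208.43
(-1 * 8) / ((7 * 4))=-2 / 7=-0.29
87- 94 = -7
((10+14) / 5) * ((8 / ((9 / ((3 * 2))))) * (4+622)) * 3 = 240384 / 5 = 48076.80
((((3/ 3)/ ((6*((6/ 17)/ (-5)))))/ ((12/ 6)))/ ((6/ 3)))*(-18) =85/ 8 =10.62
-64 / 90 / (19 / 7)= -224 / 855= -0.26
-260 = -260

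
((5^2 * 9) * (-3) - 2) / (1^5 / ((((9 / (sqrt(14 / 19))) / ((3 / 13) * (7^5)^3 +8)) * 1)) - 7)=-1128148798931462997 * sqrt(266) / 2839956876668699216409038387 - 176081607 / 405708125238385602344148341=-0.00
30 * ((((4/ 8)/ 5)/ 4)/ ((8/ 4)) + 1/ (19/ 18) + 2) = 13497/ 152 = 88.80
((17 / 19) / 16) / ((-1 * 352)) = -17 / 107008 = -0.00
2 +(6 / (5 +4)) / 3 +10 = 110 / 9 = 12.22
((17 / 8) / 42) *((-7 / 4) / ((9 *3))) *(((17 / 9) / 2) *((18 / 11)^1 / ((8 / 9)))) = -289 / 50688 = -0.01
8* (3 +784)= 6296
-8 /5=-1.60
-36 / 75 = -12 / 25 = -0.48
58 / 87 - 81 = -241 / 3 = -80.33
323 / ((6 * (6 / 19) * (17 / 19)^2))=130321 / 612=212.94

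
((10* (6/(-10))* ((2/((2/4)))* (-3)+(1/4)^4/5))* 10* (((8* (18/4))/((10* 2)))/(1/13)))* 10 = 5391009/32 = 168469.03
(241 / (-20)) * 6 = -723 / 10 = -72.30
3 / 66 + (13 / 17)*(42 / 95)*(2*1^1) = 25639 / 35530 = 0.72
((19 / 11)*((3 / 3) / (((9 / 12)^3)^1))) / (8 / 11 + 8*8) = 152 / 2403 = 0.06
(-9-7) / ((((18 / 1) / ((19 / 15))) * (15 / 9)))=-152 / 225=-0.68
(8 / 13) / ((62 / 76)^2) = 11552 / 12493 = 0.92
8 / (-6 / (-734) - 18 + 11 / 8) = -23488 / 48787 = -0.48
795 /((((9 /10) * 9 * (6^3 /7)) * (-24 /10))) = -46375 /34992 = -1.33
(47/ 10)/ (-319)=-47/ 3190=-0.01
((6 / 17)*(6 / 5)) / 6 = 6 / 85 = 0.07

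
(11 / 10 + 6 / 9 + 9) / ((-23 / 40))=-1292 / 69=-18.72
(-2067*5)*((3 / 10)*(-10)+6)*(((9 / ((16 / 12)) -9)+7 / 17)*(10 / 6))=6459375 / 68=94990.81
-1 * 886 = -886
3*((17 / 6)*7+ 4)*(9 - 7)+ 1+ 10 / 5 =146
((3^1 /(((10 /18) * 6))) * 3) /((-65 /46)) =-621 /325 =-1.91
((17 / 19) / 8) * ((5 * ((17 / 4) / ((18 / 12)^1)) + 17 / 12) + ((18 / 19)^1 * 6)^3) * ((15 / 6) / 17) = 81995885 / 25021632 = 3.28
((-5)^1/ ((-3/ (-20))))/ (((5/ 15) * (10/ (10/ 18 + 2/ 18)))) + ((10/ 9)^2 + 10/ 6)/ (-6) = -3475/ 486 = -7.15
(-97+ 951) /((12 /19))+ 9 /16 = 64931 /48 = 1352.73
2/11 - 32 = -350/11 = -31.82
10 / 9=1.11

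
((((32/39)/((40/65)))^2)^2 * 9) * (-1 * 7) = -1792/9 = -199.11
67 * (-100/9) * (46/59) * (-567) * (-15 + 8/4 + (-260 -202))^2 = 4380870375000/59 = 74252040254.24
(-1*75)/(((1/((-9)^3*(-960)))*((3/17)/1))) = -297432000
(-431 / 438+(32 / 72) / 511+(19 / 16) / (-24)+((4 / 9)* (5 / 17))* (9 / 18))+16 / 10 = 10553359 / 16679040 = 0.63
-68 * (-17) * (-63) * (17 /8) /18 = -34391 /4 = -8597.75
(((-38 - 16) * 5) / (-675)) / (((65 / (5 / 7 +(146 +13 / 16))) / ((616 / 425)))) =13981 / 10625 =1.32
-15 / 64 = -0.23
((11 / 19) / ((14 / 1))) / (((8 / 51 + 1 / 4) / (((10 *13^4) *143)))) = 45824982060 / 11039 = 4151189.61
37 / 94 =0.39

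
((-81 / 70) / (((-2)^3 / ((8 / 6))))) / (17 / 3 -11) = -81 / 2240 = -0.04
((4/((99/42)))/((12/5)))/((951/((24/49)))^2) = 640/3412304973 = 0.00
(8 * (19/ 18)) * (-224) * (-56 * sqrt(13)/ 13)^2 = -53387264/ 117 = -456301.40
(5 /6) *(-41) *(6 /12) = -205 /12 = -17.08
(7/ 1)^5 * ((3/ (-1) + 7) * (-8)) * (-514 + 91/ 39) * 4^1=3302239360/ 3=1100746453.33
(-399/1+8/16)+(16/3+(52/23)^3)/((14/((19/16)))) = -101453495/255507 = -397.07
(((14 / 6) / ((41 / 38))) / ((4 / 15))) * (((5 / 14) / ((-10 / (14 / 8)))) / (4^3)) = -665 / 83968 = -0.01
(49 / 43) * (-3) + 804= 34425 / 43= 800.58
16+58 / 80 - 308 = -11651 / 40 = -291.28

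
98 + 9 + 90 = 197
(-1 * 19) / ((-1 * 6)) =19 / 6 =3.17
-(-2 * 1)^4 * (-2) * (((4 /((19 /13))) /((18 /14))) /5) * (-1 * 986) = -11484928 /855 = -13432.66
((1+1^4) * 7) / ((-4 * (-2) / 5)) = 35 / 4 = 8.75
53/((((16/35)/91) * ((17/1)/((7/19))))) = 1181635/5168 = 228.64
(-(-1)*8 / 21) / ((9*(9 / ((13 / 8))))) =13 / 1701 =0.01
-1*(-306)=306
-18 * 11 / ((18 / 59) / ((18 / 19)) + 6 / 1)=-11682 / 373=-31.32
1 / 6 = 0.17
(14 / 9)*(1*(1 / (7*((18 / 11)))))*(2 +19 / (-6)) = -77 / 486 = -0.16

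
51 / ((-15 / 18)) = -306 / 5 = -61.20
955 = 955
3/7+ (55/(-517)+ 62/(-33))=-16900/10857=-1.56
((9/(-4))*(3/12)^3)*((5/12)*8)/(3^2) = -5/384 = -0.01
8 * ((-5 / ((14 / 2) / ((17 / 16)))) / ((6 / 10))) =-425 / 42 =-10.12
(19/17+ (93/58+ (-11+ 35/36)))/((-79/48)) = 518716/116841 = 4.44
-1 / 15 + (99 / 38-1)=877 / 570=1.54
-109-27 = -136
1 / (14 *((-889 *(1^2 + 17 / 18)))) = -0.00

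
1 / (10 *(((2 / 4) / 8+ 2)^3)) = 0.01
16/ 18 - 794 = -7138/ 9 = -793.11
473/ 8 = 59.12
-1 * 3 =-3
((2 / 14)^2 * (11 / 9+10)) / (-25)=-101 / 11025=-0.01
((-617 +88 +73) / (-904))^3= 185193 / 1442897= 0.13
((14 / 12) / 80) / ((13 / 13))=7 / 480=0.01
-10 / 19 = -0.53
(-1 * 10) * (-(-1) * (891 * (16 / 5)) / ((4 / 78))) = -555984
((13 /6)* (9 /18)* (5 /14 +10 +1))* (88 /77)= 689 /49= 14.06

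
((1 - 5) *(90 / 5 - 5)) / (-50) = 26 / 25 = 1.04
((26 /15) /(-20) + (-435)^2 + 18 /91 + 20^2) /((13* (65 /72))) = 31060593204 /1922375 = 16157.41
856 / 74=428 / 37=11.57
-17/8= -2.12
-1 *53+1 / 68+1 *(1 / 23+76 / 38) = -79673 / 1564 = -50.94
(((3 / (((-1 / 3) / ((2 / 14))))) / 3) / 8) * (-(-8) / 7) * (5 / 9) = -5 / 147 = -0.03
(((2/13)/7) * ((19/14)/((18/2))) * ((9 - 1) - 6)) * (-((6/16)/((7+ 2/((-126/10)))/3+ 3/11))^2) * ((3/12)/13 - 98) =8539072245/609478658048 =0.01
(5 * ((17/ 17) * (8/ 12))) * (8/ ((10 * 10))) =4/ 15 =0.27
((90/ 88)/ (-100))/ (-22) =0.00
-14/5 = -2.80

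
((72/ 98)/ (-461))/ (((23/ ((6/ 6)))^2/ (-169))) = 6084/ 11949581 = 0.00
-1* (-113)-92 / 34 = 1875 / 17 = 110.29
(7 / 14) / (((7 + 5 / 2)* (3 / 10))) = 10 / 57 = 0.18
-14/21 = -2/3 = -0.67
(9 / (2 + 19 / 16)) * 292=824.47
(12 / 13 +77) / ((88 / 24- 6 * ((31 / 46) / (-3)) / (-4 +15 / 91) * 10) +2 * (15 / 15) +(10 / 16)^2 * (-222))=-780609696 / 847161211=-0.92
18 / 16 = 9 / 8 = 1.12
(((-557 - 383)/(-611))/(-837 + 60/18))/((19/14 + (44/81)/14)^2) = -77157360/81473969057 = -0.00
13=13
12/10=6/5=1.20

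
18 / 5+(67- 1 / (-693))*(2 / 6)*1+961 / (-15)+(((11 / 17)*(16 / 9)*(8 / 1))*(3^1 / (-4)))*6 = -14056727 / 176715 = -79.54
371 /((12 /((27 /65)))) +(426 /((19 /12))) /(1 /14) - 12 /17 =317349777 /83980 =3778.87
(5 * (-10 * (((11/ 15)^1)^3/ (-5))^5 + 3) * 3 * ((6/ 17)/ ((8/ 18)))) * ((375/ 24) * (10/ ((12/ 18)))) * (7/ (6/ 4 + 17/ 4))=338083281924891242117/ 33157397460937500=10196.32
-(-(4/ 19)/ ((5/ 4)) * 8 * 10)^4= -32956.83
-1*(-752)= 752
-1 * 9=-9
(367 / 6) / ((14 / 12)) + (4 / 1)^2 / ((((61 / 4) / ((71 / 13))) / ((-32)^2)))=32862423 / 5551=5920.09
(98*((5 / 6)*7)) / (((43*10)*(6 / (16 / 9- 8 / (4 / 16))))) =-23324 / 3483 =-6.70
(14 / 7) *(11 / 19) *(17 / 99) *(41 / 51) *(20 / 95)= 328 / 9747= 0.03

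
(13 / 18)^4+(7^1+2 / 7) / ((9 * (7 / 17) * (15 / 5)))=4770385 / 5143824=0.93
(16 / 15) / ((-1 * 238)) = -8 / 1785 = -0.00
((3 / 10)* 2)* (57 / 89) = 171 / 445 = 0.38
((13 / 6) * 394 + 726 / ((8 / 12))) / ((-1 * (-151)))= 5828 / 453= 12.87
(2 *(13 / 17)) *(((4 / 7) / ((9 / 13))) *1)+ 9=10991 / 1071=10.26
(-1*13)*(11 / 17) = -8.41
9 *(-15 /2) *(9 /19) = -1215 /38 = -31.97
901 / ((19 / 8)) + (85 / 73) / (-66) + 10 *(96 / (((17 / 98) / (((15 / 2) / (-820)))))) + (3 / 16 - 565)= -236.08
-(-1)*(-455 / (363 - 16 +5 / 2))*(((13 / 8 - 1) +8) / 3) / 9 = -10465 / 25164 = -0.42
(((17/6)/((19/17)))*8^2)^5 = 67645530245030739968/601692057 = 112425499818.47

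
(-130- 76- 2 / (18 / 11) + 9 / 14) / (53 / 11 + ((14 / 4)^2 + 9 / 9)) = -572638 / 50085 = -11.43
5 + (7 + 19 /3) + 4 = 67 /3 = 22.33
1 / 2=0.50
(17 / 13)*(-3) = -3.92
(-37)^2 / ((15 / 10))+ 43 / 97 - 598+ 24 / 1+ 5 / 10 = 197653 / 582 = 339.61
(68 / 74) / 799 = 2 / 1739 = 0.00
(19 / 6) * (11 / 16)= 209 / 96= 2.18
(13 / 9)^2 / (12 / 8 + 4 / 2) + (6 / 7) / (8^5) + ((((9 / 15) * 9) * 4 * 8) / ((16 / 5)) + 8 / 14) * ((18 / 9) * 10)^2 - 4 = 28964267189 / 1327104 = 21825.17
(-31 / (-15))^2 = 961 / 225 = 4.27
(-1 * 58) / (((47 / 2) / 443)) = -51388 / 47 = -1093.36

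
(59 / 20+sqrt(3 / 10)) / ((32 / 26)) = 13 *sqrt(30) / 160+767 / 320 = 2.84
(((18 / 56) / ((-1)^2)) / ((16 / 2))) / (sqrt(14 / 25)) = 0.05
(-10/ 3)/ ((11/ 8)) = -80/ 33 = -2.42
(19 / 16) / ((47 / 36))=171 / 188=0.91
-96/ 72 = -4/ 3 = -1.33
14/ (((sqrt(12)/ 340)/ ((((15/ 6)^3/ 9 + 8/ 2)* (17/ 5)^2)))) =14203483* sqrt(3)/ 270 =91115.39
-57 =-57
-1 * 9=-9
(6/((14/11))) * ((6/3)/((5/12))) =792/35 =22.63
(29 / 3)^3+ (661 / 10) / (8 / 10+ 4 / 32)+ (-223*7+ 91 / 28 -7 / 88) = -51259183 / 87912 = -583.07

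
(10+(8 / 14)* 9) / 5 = 106 / 35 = 3.03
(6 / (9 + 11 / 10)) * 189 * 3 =34020 / 101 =336.83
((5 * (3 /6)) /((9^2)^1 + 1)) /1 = 5 /164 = 0.03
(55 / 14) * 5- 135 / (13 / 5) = -5875 / 182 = -32.28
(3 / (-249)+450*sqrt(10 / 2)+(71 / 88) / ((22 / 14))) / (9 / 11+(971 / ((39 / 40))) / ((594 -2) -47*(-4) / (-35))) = 8064132921 / 40464401032+990925650*sqrt(5) / 5540033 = 400.16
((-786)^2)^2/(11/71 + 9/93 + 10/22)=9240658313180976/17099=540420978605.82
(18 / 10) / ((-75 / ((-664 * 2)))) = 3984 / 125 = 31.87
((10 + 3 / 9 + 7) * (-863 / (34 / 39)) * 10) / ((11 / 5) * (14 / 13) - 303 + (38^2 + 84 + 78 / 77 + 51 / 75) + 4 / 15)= -109494635250 / 784480861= -139.58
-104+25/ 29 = -2991/ 29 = -103.14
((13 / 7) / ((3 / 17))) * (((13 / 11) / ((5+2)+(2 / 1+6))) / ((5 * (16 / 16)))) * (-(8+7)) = -2873 / 1155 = -2.49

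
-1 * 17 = -17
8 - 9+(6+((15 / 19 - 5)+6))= 129 / 19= 6.79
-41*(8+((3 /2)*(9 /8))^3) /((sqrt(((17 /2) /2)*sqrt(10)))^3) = -2150491*10^(1 /4)*sqrt(17) /1479680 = -10.66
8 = 8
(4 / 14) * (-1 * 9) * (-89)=1602 / 7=228.86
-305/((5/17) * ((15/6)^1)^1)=-2074/5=-414.80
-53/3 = -17.67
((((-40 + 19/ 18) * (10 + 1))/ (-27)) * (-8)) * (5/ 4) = -38555/ 243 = -158.66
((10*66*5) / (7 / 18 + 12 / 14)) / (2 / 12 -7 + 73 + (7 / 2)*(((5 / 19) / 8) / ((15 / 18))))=37920960 / 949379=39.94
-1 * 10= -10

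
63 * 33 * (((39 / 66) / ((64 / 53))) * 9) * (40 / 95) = 1171989 / 304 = 3855.23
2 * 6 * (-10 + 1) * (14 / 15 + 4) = -2664 / 5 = -532.80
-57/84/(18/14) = -19/36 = -0.53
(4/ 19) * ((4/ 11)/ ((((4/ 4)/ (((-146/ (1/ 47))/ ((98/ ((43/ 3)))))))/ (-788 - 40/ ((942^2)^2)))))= 1868198083704823496/ 30856820159187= 60544.09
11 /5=2.20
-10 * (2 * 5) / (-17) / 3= 100 / 51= 1.96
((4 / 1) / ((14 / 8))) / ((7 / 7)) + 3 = 37 / 7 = 5.29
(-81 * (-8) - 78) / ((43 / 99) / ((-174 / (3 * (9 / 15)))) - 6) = -5454900 / 57463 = -94.93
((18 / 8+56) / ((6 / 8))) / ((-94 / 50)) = -5825 / 141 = -41.31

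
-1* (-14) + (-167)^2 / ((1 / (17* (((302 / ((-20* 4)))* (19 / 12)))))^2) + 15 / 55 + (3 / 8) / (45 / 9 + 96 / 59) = 285339138519644981 / 990950400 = 287944924.91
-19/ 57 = -1/ 3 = -0.33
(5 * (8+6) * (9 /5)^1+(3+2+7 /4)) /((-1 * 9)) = -59 /4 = -14.75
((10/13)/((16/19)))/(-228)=-5/1248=-0.00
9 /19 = 0.47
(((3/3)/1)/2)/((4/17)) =17/8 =2.12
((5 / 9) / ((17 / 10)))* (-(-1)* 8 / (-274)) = -200 / 20961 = -0.01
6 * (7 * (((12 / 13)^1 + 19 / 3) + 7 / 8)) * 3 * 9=479493 / 52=9221.02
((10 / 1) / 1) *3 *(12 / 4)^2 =270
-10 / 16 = -5 / 8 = -0.62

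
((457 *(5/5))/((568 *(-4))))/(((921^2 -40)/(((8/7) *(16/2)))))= -914/421555897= -0.00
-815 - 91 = -906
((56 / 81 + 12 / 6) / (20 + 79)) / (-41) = -218 / 328779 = -0.00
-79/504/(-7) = 79/3528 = 0.02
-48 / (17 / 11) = -528 / 17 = -31.06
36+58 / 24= 461 / 12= 38.42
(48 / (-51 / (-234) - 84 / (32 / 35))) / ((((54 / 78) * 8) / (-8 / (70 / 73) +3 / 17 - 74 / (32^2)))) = 424160087 / 544486880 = 0.78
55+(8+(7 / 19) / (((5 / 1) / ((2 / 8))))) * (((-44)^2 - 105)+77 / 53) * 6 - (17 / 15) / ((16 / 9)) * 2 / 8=28426437283 / 322240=88215.11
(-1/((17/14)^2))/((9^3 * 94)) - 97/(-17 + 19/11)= 3521808335/554512392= 6.35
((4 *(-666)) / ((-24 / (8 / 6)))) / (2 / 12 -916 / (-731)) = 649128 / 6227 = 104.24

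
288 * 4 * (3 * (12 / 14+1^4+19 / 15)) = 10795.89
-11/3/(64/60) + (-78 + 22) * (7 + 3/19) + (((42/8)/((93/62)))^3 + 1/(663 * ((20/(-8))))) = -361.41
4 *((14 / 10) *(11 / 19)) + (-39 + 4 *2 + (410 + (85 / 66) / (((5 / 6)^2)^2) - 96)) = 7547843 / 26125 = 288.91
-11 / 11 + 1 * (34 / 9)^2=1075 / 81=13.27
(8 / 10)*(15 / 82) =6 / 41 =0.15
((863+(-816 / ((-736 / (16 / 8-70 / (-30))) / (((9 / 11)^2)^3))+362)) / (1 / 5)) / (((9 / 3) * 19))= 499724554055 / 4645032942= 107.58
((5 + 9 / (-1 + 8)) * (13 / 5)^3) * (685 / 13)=5821.33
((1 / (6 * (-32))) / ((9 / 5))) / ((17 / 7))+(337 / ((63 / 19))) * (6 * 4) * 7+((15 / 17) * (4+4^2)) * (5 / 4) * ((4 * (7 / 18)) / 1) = 502593373 / 29376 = 17108.98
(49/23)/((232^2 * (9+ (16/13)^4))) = 1399489/399344745920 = 0.00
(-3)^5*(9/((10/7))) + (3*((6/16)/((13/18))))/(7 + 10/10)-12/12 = -3185947/2080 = -1531.71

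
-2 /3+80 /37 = 166 /111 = 1.50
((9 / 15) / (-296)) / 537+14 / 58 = 1854411 / 7682680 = 0.24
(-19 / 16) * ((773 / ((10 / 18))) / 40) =-132183 / 3200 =-41.31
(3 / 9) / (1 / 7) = 7 / 3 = 2.33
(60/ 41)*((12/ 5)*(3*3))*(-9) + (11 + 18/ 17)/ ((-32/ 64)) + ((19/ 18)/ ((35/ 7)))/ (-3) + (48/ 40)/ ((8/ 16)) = -57638047/ 188190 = -306.28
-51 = -51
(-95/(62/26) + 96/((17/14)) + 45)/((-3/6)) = -88768/527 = -168.44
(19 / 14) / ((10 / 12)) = 57 / 35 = 1.63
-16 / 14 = -8 / 7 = -1.14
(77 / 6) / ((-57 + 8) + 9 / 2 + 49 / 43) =-301 / 1017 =-0.30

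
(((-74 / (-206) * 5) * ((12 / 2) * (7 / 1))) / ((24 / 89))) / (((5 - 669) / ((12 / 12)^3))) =-0.42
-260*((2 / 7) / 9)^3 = -2080 / 250047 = -0.01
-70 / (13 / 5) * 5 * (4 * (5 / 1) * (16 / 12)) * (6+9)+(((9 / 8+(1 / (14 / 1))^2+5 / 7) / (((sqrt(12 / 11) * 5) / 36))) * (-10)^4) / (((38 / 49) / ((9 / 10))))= -700000 / 13+488025 * sqrt(33) / 19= 93705.96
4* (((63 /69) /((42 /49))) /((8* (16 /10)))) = 245 /736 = 0.33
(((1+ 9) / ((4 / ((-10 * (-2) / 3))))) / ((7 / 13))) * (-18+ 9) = -1950 / 7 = -278.57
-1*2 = -2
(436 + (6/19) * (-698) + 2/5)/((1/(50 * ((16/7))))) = 3282880/133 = 24683.31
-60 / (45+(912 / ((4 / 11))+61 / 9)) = -0.02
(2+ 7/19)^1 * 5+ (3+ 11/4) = 1337/76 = 17.59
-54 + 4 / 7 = -374 / 7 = -53.43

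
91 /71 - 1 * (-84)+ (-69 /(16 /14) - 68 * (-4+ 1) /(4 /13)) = 687.91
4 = 4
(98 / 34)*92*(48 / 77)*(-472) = -14590464 / 187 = -78023.87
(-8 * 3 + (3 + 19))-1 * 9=-11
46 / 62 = 23 / 31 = 0.74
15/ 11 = 1.36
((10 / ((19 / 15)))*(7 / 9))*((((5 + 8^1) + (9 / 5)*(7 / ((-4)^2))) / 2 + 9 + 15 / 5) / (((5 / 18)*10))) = 63483 / 1520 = 41.77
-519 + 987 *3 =2442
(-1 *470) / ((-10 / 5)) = 235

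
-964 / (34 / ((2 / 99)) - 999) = -241 / 171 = -1.41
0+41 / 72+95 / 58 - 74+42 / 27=-16295 / 232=-70.24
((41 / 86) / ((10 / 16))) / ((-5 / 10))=-328 / 215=-1.53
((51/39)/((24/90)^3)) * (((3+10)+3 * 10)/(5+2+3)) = 296.53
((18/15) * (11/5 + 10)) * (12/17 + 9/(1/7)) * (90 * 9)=64213236/85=755449.84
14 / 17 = 0.82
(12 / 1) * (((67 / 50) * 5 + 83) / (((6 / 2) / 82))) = 147108 / 5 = 29421.60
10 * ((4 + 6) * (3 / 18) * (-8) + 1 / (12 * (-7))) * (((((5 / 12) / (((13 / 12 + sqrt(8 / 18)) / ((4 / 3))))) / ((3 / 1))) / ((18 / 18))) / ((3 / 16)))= -75.32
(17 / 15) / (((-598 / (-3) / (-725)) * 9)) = -2465 / 5382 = -0.46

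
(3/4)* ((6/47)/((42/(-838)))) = -1257/658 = -1.91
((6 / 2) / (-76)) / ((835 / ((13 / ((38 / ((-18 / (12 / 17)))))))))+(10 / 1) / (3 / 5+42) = 241571657 / 1027290480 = 0.24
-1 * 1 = -1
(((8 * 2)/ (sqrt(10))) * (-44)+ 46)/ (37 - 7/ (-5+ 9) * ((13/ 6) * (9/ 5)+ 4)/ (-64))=117760/ 95273 - 180224 * sqrt(10)/ 95273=-4.75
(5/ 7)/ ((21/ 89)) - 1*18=-2201/ 147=-14.97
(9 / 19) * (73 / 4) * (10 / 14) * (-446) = -732555 / 266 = -2753.97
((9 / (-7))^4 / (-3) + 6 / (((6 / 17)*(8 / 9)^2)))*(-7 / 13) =-3166209 / 285376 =-11.09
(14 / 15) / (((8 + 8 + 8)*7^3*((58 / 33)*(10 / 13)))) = 143 / 1705200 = 0.00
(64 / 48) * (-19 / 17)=-76 / 51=-1.49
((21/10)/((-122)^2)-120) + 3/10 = -17816127/148840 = -119.70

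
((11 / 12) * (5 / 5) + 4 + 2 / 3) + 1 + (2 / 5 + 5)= 719 / 60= 11.98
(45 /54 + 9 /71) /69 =409 /29394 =0.01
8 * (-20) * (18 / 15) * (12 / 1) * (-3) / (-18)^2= 64 / 3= 21.33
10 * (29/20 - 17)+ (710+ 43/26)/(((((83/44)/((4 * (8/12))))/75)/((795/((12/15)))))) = 161808399431/2158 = 74980722.63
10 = 10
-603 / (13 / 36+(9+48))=-21708 / 2065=-10.51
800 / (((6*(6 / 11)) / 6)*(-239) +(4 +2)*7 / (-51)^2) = -1907400 / 310781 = -6.14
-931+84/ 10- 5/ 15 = -13844/ 15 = -922.93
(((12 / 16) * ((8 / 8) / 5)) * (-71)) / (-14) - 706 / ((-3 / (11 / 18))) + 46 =1440751 / 7560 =190.58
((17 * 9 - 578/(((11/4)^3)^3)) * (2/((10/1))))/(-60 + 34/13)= -4687988207383/8795144887430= -0.53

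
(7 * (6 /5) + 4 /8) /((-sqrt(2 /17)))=-89 * sqrt(34) /20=-25.95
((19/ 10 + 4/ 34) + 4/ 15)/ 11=233/ 1122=0.21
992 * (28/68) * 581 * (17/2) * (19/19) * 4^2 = 32275712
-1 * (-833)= 833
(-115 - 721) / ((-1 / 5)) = 4180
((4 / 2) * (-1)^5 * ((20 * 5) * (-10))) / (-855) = -400 / 171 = -2.34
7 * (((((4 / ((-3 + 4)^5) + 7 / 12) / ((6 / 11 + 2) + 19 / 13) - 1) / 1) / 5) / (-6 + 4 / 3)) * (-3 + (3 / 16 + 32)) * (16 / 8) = -461863 / 183360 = -2.52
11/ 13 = 0.85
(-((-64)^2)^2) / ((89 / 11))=-184549376 / 89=-2073588.49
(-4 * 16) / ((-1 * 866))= 32 / 433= 0.07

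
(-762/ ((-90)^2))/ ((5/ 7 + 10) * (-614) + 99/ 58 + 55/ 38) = 489839/ 34237868400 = 0.00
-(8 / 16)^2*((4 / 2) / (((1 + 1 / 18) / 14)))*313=-39438 / 19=-2075.68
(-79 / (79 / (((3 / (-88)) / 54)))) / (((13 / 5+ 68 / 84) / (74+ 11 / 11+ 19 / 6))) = 16415 / 1134144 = 0.01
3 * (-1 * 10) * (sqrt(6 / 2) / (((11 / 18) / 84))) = -45360 * sqrt(3) / 11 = -7142.35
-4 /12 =-1 /3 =-0.33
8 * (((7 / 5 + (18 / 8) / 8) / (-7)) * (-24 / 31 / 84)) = 0.02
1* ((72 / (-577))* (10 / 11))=-720 / 6347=-0.11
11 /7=1.57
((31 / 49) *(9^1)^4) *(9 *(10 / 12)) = 3050865 / 98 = 31131.28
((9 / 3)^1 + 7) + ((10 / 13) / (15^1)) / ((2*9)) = 3511 / 351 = 10.00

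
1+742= 743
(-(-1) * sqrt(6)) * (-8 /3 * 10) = -80 * sqrt(6) /3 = -65.32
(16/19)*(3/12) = 4/19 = 0.21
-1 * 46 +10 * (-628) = -6326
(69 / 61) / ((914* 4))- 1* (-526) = 117306485 / 223016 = 526.00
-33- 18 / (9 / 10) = -53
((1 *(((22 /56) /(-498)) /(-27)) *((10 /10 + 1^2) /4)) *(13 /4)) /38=143 /114452352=0.00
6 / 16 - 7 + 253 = 1971 / 8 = 246.38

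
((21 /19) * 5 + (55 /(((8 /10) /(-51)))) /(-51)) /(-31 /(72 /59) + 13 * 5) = 101610 /54169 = 1.88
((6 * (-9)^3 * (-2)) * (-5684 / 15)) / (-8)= 2071818 / 5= 414363.60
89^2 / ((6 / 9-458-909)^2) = 71289 / 16801801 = 0.00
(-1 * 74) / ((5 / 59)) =-4366 / 5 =-873.20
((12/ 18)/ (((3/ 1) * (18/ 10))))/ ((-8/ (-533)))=2665/ 324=8.23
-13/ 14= -0.93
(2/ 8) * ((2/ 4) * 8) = 1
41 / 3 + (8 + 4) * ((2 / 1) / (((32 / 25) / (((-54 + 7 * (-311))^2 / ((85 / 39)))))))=8735271343 / 204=42819957.56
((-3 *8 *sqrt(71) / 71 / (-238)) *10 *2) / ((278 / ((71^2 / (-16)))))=-1065 *sqrt(71) / 33082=-0.27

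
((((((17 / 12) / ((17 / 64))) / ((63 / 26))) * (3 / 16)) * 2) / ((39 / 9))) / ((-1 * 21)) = -4 / 441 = -0.01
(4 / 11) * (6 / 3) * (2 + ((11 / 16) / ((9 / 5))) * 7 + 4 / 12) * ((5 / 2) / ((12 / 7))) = 25235 / 4752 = 5.31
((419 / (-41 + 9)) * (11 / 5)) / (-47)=4609 / 7520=0.61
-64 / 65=-0.98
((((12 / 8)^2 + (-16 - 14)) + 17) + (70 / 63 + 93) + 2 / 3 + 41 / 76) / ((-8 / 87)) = -419369 / 456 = -919.67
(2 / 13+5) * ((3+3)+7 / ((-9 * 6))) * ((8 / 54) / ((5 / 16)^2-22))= -10874368 / 53137539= -0.20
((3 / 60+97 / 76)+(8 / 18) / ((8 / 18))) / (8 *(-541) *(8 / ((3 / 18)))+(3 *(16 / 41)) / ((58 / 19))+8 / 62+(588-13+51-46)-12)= -8145839 / 725446722740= -0.00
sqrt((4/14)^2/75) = 2 * sqrt(3)/105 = 0.03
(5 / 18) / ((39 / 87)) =145 / 234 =0.62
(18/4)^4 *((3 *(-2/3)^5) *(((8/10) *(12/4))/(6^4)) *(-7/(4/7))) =147/40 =3.68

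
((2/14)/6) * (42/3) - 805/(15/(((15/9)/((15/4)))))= -635/27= -23.52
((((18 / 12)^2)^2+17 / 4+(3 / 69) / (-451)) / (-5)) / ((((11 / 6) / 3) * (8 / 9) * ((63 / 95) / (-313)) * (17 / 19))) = 1571738166657 / 869008448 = 1808.66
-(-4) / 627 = 4 / 627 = 0.01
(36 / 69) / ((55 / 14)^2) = 2352 / 69575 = 0.03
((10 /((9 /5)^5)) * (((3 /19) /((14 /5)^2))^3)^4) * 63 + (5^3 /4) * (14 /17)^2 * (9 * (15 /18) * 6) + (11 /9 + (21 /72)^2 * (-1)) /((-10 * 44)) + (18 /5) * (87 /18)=70593171323300493295637626108024442659798379889623 /72692745814898305358152049314531938737974149120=971.12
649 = 649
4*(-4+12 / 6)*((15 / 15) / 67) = -8 / 67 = -0.12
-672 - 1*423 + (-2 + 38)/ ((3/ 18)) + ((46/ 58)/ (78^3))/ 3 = -36290415073/ 41286024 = -879.00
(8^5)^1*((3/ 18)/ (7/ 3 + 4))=16384/ 19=862.32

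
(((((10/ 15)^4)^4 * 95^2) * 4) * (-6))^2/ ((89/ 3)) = 3665.45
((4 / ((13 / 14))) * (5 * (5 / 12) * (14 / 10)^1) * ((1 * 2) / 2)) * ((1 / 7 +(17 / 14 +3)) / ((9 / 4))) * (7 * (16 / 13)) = 956480 / 4563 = 209.62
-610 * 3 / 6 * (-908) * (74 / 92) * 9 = 46110510 / 23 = 2004804.78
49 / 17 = 2.88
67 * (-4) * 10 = -2680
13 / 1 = 13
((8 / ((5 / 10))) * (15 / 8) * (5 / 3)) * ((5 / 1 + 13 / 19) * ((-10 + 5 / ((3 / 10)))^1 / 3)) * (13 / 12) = 684.21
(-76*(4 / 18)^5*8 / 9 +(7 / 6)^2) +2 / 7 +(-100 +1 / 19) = -27802530079 / 282726612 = -98.34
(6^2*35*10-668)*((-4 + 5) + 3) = 47728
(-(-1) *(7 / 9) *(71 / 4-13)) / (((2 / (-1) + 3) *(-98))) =-19 / 504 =-0.04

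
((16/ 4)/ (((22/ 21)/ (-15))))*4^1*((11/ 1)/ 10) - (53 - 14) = -291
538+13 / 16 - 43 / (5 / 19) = 30033 / 80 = 375.41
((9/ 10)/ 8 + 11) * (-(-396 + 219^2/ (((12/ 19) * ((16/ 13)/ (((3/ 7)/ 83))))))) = 365569119/ 424960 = 860.24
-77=-77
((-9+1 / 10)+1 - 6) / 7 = -1.99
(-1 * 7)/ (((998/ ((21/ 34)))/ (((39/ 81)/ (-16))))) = 637/ 4886208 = 0.00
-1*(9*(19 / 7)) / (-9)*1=19 / 7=2.71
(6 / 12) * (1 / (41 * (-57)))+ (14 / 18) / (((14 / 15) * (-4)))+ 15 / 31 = 159571 / 579576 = 0.28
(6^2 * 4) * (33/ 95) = 4752/ 95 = 50.02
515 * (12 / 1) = 6180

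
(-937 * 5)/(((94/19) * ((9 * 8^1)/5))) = -445075/6768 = -65.76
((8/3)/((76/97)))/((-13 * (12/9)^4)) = -2619/31616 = -0.08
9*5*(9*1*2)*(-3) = -2430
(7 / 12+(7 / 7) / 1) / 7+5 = 439 / 84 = 5.23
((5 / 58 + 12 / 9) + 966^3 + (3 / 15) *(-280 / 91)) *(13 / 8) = 2039031712171 / 1392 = 1464821632.31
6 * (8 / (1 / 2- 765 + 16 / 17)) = -1632 / 25961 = -0.06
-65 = -65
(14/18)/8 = 7/72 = 0.10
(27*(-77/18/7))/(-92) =33/184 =0.18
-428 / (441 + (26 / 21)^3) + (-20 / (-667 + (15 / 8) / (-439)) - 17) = -172337316682143 / 9608256304363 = -17.94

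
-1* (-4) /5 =4 /5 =0.80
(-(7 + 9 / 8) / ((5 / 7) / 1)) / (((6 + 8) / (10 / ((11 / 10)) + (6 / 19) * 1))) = -12779 / 1672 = -7.64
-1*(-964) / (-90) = -482 / 45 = -10.71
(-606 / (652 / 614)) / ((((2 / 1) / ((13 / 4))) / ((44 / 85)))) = -13302003 / 27710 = -480.04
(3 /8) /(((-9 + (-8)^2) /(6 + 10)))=6 /55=0.11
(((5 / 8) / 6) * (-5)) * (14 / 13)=-175 / 312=-0.56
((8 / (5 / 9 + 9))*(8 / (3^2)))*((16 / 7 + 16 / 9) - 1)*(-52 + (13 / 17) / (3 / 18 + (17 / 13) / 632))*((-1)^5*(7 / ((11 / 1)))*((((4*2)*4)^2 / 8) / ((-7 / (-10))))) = 26531163176960 / 2106878697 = 12592.64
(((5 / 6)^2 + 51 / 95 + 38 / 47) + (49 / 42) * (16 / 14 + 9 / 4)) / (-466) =-1928279 / 149809680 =-0.01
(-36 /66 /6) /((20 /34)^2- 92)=0.00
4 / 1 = 4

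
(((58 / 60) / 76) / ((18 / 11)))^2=101761 / 1684281600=0.00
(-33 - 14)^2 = 2209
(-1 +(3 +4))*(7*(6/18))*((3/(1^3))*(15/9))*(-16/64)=-35/2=-17.50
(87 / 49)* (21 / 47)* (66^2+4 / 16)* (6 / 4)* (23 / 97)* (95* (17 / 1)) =506798022375 / 255304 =1985076.70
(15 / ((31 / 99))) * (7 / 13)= 25.79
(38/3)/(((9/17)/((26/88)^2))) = 54587/26136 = 2.09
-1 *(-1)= 1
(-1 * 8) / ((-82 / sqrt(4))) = 8 / 41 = 0.20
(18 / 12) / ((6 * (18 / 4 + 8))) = 1 / 50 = 0.02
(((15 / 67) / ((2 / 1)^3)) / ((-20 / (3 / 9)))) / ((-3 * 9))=1 / 57888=0.00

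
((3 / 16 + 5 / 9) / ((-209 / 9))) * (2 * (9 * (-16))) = 1926 / 209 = 9.22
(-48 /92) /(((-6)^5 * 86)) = 1 /1281744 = 0.00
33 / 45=11 / 15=0.73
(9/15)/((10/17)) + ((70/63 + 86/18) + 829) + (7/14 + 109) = 212717/225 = 945.41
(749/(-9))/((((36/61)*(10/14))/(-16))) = 1279292/405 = 3158.75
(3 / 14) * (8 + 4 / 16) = 99 / 56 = 1.77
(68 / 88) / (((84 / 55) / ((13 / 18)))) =1105 / 3024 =0.37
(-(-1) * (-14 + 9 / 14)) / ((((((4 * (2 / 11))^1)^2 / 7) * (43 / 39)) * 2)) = -882453 / 11008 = -80.16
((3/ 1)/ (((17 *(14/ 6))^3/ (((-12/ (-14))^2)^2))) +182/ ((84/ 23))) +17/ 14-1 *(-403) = 5511321250223/ 12138200277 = 454.05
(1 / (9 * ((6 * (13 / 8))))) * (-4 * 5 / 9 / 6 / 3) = -0.00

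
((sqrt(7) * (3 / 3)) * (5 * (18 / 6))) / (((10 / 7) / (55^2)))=63525 * sqrt(7) / 2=84035.68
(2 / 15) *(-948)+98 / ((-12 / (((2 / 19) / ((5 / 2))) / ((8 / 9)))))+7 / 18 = -432281 / 3420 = -126.40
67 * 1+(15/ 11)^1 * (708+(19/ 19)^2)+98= 12450/ 11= 1131.82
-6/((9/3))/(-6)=1/3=0.33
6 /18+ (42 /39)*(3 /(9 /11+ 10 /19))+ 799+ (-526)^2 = 3040878512 /10959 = 277477.74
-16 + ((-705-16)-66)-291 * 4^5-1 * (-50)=-298737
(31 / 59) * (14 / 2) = 217 / 59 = 3.68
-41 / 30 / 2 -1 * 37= -2261 / 60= -37.68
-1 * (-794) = 794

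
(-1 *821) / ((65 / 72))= -59112 / 65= -909.42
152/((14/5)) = 380/7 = 54.29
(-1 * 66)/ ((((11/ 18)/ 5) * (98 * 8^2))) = -135/ 1568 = -0.09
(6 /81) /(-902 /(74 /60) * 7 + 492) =-0.00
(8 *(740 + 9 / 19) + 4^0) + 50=113521 / 19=5974.79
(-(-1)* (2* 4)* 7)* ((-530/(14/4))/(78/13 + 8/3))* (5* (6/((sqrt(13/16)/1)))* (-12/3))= 6105600* sqrt(13)/169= 130260.67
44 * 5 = 220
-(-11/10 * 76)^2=-174724/25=-6988.96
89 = 89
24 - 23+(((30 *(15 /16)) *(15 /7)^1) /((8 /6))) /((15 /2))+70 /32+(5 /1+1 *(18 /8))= 461 /28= 16.46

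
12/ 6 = 2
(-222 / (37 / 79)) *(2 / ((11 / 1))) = -948 / 11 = -86.18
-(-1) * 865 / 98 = 865 / 98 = 8.83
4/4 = 1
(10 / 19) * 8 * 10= 800 / 19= 42.11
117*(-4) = -468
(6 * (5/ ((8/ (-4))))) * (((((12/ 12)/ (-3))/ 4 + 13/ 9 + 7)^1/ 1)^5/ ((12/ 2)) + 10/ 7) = -86495121405335/ 846526464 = -102176.51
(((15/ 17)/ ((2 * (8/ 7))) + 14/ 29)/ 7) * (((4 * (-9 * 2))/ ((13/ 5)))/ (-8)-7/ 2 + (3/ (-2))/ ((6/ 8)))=-51887/ 205088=-0.25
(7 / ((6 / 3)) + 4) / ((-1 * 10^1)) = -3 / 4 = -0.75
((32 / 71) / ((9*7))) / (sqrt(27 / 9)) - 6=-6+ 32*sqrt(3) / 13419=-6.00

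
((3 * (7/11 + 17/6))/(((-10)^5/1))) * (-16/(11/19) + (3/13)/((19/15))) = 17081797/5977400000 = 0.00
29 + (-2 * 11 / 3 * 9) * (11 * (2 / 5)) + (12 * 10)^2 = 70693 / 5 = 14138.60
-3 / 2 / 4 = -3 / 8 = -0.38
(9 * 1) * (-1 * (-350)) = 3150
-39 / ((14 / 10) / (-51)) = 9945 / 7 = 1420.71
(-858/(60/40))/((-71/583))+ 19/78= 26012477/5538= 4697.09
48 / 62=24 / 31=0.77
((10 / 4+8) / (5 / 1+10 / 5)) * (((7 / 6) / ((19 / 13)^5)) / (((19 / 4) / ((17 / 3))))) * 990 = 14580676110 / 47045881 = 309.92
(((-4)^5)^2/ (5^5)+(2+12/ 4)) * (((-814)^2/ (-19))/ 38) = -352567662898/ 1128125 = -312525.35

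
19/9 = 2.11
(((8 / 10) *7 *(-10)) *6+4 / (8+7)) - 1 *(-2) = -5006 / 15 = -333.73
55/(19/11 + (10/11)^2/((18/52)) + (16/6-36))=-59895/31819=-1.88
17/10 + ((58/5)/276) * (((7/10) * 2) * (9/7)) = 1021/575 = 1.78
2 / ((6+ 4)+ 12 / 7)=7 / 41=0.17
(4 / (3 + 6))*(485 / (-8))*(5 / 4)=-2425 / 72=-33.68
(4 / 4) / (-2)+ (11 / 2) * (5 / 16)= 39 / 32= 1.22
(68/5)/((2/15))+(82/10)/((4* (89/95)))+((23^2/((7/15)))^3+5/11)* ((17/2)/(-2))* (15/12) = -10393992850319307/1343188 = -7738300856.11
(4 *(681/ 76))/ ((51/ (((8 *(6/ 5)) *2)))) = 21792/ 1615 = 13.49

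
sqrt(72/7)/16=3 * sqrt(14)/56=0.20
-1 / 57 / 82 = -0.00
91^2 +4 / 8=16563 / 2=8281.50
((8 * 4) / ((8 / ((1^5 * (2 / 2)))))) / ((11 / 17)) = 68 / 11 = 6.18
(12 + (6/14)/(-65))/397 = 5457/180635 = 0.03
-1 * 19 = -19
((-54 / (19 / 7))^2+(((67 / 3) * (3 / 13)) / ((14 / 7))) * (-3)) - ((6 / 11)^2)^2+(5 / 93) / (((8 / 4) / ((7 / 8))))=39669918717383 / 102240796944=388.00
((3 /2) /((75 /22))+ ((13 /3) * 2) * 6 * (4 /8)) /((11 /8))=5288 /275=19.23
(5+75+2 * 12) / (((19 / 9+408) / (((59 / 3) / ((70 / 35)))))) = 9204 / 3691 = 2.49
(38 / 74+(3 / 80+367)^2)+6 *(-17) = 31876841453 / 236800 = 134615.04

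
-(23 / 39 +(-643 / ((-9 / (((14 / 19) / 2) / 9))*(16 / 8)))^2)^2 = -112897113506745649 / 15169147231000464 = -7.44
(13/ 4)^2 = 169/ 16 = 10.56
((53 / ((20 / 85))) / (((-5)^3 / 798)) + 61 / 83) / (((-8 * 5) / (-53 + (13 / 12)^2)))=-222570295321 / 119520000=-1862.20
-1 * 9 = -9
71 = 71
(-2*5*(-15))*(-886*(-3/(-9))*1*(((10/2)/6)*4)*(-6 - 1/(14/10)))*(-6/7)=-41642000/49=-849836.73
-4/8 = -1/2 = -0.50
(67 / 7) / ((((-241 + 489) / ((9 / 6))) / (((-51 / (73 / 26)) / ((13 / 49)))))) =-71757 / 18104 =-3.96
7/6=1.17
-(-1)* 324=324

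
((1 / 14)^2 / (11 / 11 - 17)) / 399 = -1 / 1251264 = -0.00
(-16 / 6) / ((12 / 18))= -4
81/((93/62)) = 54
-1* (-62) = 62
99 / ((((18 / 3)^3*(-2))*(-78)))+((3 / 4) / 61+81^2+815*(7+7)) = 4104292343 / 228384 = 17971.02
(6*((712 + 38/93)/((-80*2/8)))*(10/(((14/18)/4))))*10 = -23851440/217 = -109914.47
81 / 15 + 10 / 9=6.51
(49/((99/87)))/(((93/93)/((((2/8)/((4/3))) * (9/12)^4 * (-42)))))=-2417121/22528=-107.29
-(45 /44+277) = -12233 /44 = -278.02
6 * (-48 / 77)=-3.74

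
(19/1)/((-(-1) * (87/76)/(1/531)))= 0.03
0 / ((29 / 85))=0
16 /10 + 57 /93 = 343 /155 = 2.21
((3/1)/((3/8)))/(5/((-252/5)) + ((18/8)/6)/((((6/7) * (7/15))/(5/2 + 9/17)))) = 2.92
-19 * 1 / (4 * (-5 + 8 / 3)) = 57 / 28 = 2.04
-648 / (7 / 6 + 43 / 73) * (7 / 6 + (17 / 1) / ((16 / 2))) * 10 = -9342540 / 769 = -12148.95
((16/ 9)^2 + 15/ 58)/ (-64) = -16063/ 300672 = -0.05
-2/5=-0.40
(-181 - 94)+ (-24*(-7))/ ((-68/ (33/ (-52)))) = -120857/ 442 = -273.43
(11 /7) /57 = 11 /399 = 0.03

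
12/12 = 1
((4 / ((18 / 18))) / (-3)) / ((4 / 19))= -19 / 3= -6.33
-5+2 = -3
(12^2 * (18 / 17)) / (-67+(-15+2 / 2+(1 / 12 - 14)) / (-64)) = -1990656 / 869057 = -2.29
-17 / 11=-1.55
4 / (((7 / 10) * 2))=20 / 7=2.86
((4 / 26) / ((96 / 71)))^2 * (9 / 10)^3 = 0.01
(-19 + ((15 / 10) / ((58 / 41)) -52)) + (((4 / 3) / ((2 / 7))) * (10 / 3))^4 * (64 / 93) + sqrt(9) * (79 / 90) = 14236199469817 / 353900340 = 40226.58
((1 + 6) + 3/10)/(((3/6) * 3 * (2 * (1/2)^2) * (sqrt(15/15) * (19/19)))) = 146/15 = 9.73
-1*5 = -5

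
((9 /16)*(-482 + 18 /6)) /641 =-4311 /10256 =-0.42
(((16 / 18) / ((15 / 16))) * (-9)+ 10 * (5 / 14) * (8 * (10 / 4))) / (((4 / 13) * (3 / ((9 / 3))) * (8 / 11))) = 236093 / 840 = 281.06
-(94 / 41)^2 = -8836 / 1681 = -5.26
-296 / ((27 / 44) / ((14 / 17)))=-182336 / 459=-397.25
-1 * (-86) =86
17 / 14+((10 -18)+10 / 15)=-6.12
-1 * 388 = -388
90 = 90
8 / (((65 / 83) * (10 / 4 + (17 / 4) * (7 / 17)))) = 2656 / 1105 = 2.40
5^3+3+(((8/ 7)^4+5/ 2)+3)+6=678071/ 4802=141.21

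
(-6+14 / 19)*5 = -500 / 19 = -26.32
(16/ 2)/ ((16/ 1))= 1/ 2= 0.50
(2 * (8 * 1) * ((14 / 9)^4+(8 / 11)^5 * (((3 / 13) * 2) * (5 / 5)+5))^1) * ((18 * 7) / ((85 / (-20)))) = -85742279182336 / 25946765559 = -3304.55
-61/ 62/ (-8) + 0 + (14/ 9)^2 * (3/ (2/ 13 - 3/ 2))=-352853/ 66960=-5.27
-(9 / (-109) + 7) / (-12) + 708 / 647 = 706951 / 423138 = 1.67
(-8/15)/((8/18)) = -6/5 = -1.20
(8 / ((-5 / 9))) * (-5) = 72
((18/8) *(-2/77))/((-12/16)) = 6/77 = 0.08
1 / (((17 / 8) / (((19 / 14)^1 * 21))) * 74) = 114 / 629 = 0.18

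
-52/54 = -26/27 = -0.96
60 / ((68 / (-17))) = -15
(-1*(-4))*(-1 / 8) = -1 / 2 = -0.50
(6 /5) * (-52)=-62.40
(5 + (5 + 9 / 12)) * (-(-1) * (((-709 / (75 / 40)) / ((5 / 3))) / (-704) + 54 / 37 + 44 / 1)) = 160245219 / 325600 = 492.15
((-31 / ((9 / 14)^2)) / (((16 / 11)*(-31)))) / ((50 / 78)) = 7007 / 2700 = 2.60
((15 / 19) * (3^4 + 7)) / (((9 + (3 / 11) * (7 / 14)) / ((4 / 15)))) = 7744 / 3819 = 2.03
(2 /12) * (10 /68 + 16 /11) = 599 /2244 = 0.27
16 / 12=4 / 3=1.33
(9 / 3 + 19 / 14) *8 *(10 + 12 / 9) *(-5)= -41480 / 21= -1975.24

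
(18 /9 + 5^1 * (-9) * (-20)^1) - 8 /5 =4502 /5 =900.40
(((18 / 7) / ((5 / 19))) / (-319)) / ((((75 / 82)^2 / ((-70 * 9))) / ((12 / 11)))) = 55190592 / 2193125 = 25.17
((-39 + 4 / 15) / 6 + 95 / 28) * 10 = -3859 / 126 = -30.63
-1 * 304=-304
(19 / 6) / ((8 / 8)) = 19 / 6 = 3.17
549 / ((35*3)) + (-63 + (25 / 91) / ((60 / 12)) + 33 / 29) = -746554 / 13195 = -56.58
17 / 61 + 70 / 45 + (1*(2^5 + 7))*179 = 3833576 / 549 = 6982.83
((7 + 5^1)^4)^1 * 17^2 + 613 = 5993317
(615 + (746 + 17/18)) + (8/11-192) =231793/198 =1170.67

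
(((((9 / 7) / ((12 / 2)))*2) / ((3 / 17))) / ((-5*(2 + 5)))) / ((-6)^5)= 17 / 1905120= 0.00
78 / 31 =2.52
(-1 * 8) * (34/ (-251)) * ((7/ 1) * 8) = 15232/ 251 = 60.69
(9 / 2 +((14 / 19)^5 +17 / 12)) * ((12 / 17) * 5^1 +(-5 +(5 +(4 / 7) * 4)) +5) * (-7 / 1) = -78188217393 / 168374732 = -464.37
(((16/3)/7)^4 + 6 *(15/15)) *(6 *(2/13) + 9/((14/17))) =443055709/5899257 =75.10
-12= -12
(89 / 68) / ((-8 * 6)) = -89 / 3264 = -0.03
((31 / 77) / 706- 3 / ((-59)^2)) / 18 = -55175 / 3406214196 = -0.00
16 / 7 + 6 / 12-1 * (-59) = 61.79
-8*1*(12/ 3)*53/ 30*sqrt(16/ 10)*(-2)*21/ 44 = 5936*sqrt(10)/ 275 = 68.26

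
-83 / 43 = -1.93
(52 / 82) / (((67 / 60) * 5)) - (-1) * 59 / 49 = 1.32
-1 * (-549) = 549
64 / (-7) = -64 / 7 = -9.14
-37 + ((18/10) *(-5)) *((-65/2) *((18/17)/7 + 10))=348937/119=2932.24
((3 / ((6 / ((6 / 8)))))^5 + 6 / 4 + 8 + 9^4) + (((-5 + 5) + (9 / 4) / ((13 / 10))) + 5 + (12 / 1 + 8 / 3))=8424137989 / 1277952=6591.90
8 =8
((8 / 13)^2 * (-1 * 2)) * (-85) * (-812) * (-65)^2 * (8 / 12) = -441728000 / 3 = -147242666.67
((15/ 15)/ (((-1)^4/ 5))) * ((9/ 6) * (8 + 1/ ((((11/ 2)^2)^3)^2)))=188305702633980/ 3138428376721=60.00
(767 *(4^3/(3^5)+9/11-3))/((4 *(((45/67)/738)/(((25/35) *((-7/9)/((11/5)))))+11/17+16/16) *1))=-459188465060/2051466021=-223.83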